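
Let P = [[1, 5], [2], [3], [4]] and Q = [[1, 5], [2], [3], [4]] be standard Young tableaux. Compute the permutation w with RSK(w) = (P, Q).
4 3 2 1 5

Reverse RSK: for i = n, n-1, ..., 1, locate i in Q, remove the corresponding corner cell from P, and reverse-bump its entry up through P; the value ejected from row 1 is w(i).

So w = 4 3 2 1 5.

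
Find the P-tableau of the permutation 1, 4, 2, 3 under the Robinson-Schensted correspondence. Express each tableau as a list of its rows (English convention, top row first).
Insert 1: appended to row 1. P = [[1]].
Insert 4: appended to row 1. P = [[1, 4]].
Insert 2: 2 bumps 4 from row 1; 4 starts row 2. P = [[1, 2], [4]].
Insert 3: appended to row 1. P = [[1, 2, 3], [4]].

So P = [[1, 2, 3], [4]].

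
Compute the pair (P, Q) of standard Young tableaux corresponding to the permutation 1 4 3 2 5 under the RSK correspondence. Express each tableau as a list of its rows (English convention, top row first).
Insert each entry of the permutation into P by Schensted row insertion, recording in Q the position of each new cell.

Insert 1: appended to row 1. P = [[1]], Q = [[1]].
Insert 4: appended to row 1. P = [[1, 4]], Q = [[1, 2]].
Insert 3: 3 bumps 4 from row 1; 4 starts row 2. P = [[1, 3], [4]], Q = [[1, 2], [3]].
Insert 2: 2 bumps 3 from row 1; 3 bumps 4 from row 2; 4 starts row 3. P = [[1, 2], [3], [4]], Q = [[1, 2], [3], [4]].
Insert 5: appended to row 1. P = [[1, 2, 5], [3], [4]], Q = [[1, 2, 5], [3], [4]].

So P = [[1, 2, 5], [3], [4]], Q = [[1, 2, 5], [3], [4]].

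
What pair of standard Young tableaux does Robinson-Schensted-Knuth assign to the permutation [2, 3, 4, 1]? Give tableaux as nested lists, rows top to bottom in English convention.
P = [[1, 3, 4], [2]], Q = [[1, 2, 3], [4]]

Insert each entry of the permutation into P by Schensted row insertion, recording in Q the position of each new cell.

Insert 2: appended to row 1. P = [[2]], Q = [[1]].
Insert 3: appended to row 1. P = [[2, 3]], Q = [[1, 2]].
Insert 4: appended to row 1. P = [[2, 3, 4]], Q = [[1, 2, 3]].
Insert 1: 1 bumps 2 from row 1; 2 starts row 2. P = [[1, 3, 4], [2]], Q = [[1, 2, 3], [4]].

So P = [[1, 3, 4], [2]], Q = [[1, 2, 3], [4]].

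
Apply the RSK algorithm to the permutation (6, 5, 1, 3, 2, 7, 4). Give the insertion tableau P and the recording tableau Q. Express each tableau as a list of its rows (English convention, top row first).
P = [[1, 2, 4], [3, 7], [5], [6]], Q = [[1, 4, 6], [2, 7], [3], [5]]

Insert each entry of the permutation into P by Schensted row insertion, recording in Q the position of each new cell.

After inserting 6: P = [[6]].
After inserting 5: P = [[5], [6]].
After inserting 1: P = [[1], [5], [6]].
After inserting 3: P = [[1, 3], [5], [6]].
After inserting 2: P = [[1, 2], [3], [5], [6]].
After inserting 7: P = [[1, 2, 7], [3], [5], [6]].
After inserting 4: P = [[1, 2, 4], [3, 7], [5], [6]].

So P = [[1, 2, 4], [3, 7], [5], [6]], Q = [[1, 4, 6], [2, 7], [3], [5]].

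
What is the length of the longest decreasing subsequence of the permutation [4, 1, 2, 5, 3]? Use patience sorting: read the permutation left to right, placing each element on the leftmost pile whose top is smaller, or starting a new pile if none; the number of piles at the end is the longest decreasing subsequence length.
4: new pile. tops = [4]
1: new pile. tops = [4, 1]
2: onto pile 2 (replacing 1). tops = [4, 2]
5: onto pile 1 (replacing 4). tops = [5, 2]
3: onto pile 2 (replacing 2). tops = [5, 3]

2 piles, so the longest decreasing subsequence has length 2.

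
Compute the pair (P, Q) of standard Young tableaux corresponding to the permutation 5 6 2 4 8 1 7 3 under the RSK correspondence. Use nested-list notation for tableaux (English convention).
P = [[1, 3, 7], [2, 4, 8], [5, 6]], Q = [[1, 2, 5], [3, 4, 7], [6, 8]]

Insert each entry of the permutation into P by Schensted row insertion, recording in Q the position of each new cell.

Insert 5: appended to row 1. P = [[5]], Q = [[1]].
Insert 6: appended to row 1. P = [[5, 6]], Q = [[1, 2]].
Insert 2: 2 bumps 5 from row 1; 5 starts row 2. P = [[2, 6], [5]], Q = [[1, 2], [3]].
Insert 4: 4 bumps 6 from row 1; 6 appends to row 2. P = [[2, 4], [5, 6]], Q = [[1, 2], [3, 4]].
Insert 8: appended to row 1. P = [[2, 4, 8], [5, 6]], Q = [[1, 2, 5], [3, 4]].
Insert 1: 1 bumps 2 from row 1; 2 bumps 5 from row 2; 5 starts row 3. P = [[1, 4, 8], [2, 6], [5]], Q = [[1, 2, 5], [3, 4], [6]].
Insert 7: 7 bumps 8 from row 1; 8 appends to row 2. P = [[1, 4, 7], [2, 6, 8], [5]], Q = [[1, 2, 5], [3, 4, 7], [6]].
Insert 3: 3 bumps 4 from row 1; 4 bumps 6 from row 2; 6 appends to row 3. P = [[1, 3, 7], [2, 4, 8], [5, 6]], Q = [[1, 2, 5], [3, 4, 7], [6, 8]].

So P = [[1, 3, 7], [2, 4, 8], [5, 6]], Q = [[1, 2, 5], [3, 4, 7], [6, 8]].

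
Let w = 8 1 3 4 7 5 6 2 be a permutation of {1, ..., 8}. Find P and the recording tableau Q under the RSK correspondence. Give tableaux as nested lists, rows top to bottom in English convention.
Insert each entry of the permutation into P by Schensted row insertion, recording in Q the position of each new cell.

Insert 8: appended to row 1. P = [[8]].
Insert 1: 1 bumps 8 from row 1; 8 starts row 2. P = [[1], [8]].
Insert 3: appended to row 1. P = [[1, 3], [8]].
Insert 4: appended to row 1. P = [[1, 3, 4], [8]].
Insert 7: appended to row 1. P = [[1, 3, 4, 7], [8]].
Insert 5: 5 bumps 7 from row 1; 7 bumps 8 from row 2; 8 starts row 3. P = [[1, 3, 4, 5], [7], [8]].
Insert 6: appended to row 1. P = [[1, 3, 4, 5, 6], [7], [8]].
Insert 2: 2 bumps 3 from row 1; 3 bumps 7 from row 2; 7 bumps 8 from row 3; 8 starts row 4. P = [[1, 2, 4, 5, 6], [3], [7], [8]].

So P = [[1, 2, 4, 5, 6], [3], [7], [8]], Q = [[1, 3, 4, 5, 7], [2], [6], [8]].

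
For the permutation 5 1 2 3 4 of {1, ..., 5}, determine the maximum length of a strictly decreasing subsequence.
2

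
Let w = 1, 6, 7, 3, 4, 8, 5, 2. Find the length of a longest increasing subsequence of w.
4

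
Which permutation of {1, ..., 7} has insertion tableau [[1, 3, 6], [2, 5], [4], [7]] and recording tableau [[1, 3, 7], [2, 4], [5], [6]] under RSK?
4 2 7 5 3 1 6

Reverse the RSK construction: for i from n down to 1, find the cell of Q containing i, remove the entry at that cell from P, and reverse-bump it up through P; the value ejected from row 1 is w(i).

Step i=7: Q has 7 at row 1, column 3; remove that cell from P, ejecting 6. So w(7) = 6. P is now [[1, 3], [2, 5], [4], [7]].
Step i=6: Q has 6 at row 4, column 1; remove 7 from row 4 of P and reverse-bump: 7 enters row 3 and ejects 4; 4 enters row 2 and ejects 2; 2 enters row 1 and ejects 1. So w(6) = 1. P is now [[2, 3], [4, 5], [7]].
Step i=5: Q has 5 at row 3, column 1; remove 7 from row 3 of P and reverse-bump: 7 enters row 2 and ejects 5; 5 enters row 1 and ejects 3. So w(5) = 3. P is now [[2, 5], [4, 7]].
Step i=4: Q has 4 at row 2, column 2; remove 7 from row 2 of P and reverse-bump: 7 enters row 1 and ejects 5. So w(4) = 5. P is now [[2, 7], [4]].
Step i=3: Q has 3 at row 1, column 2; remove that cell from P, ejecting 7. So w(3) = 7. P is now [[2], [4]].
Step i=2: Q has 2 at row 2, column 1; remove 4 from row 2 of P and reverse-bump: 4 enters row 1 and ejects 2. So w(2) = 2. P is now [[4]].
Step i=1: Q has 1 at row 1, column 1; remove that cell from P, ejecting 4. So w(1) = 4. P is now [].

So w = 4 2 7 5 3 1 6.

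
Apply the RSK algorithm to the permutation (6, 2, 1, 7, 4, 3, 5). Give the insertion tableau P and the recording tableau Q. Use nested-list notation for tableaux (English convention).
P = [[1, 3, 5], [2, 4], [6, 7]], Q = [[1, 4, 7], [2, 5], [3, 6]]

Insert each entry of the permutation into P by Schensted row insertion, recording in Q the position of each new cell.

After inserting 6: P = [[6]].
After inserting 2: P = [[2], [6]].
After inserting 1: P = [[1], [2], [6]].
After inserting 7: P = [[1, 7], [2], [6]].
After inserting 4: P = [[1, 4], [2, 7], [6]].
After inserting 3: P = [[1, 3], [2, 4], [6, 7]].
After inserting 5: P = [[1, 3, 5], [2, 4], [6, 7]].

So P = [[1, 3, 5], [2, 4], [6, 7]], Q = [[1, 4, 7], [2, 5], [3, 6]].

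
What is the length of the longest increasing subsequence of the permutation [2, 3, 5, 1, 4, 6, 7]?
5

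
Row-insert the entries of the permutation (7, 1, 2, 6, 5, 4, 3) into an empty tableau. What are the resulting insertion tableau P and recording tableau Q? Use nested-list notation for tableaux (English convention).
P = [[1, 2, 3], [4], [5], [6], [7]], Q = [[1, 3, 4], [2], [5], [6], [7]]

Insert each entry of the permutation into P by Schensted row insertion, recording in Q the position of each new cell.

Insert 7: appended to row 1. P = [[7]].
Insert 1: 1 bumps 7 from row 1; 7 starts row 2. P = [[1], [7]].
Insert 2: appended to row 1. P = [[1, 2], [7]].
Insert 6: appended to row 1. P = [[1, 2, 6], [7]].
Insert 5: 5 bumps 6 from row 1; 6 bumps 7 from row 2; 7 starts row 3. P = [[1, 2, 5], [6], [7]].
Insert 4: 4 bumps 5 from row 1; 5 bumps 6 from row 2; 6 bumps 7 from row 3; 7 starts row 4. P = [[1, 2, 4], [5], [6], [7]].
Insert 3: 3 bumps 4 from row 1; 4 bumps 5 from row 2; 5 bumps 6 from row 3; 6 bumps 7 from row 4; 7 starts row 5. P = [[1, 2, 3], [4], [5], [6], [7]].

So P = [[1, 2, 3], [4], [5], [6], [7]], Q = [[1, 3, 4], [2], [5], [6], [7]].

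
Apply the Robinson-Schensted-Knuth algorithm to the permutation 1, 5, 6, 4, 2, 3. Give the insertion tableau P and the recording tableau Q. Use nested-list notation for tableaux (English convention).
P = [[1, 2, 3], [4, 6], [5]], Q = [[1, 2, 3], [4, 6], [5]]

Insert each entry of the permutation into P by Schensted row insertion, recording in Q the position of each new cell.

Insert 1: appended to row 1. P = [[1]].
Insert 5: appended to row 1. P = [[1, 5]].
Insert 6: appended to row 1. P = [[1, 5, 6]].
Insert 4: 4 bumps 5 from row 1; 5 starts row 2. P = [[1, 4, 6], [5]].
Insert 2: 2 bumps 4 from row 1; 4 bumps 5 from row 2; 5 starts row 3. P = [[1, 2, 6], [4], [5]].
Insert 3: 3 bumps 6 from row 1; 6 appends to row 2. P = [[1, 2, 3], [4, 6], [5]].

So P = [[1, 2, 3], [4, 6], [5]], Q = [[1, 2, 3], [4, 6], [5]].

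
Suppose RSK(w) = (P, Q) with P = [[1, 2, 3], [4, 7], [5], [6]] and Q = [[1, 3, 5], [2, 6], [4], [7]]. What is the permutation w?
6 1 5 2 7 4 3

Reverse the RSK construction: for i from n down to 1, find the cell of Q containing i, remove the entry at that cell from P, and reverse-bump it up through P; the value ejected from row 1 is w(i).

Step i=7: Q has 7 at row 4, column 1; remove 6 from row 4 of P and reverse-bump: 6 enters row 3 and ejects 5; 5 enters row 2 and ejects 4; 4 enters row 1 and ejects 3. So w(7) = 3. P is now [[1, 2, 4], [5, 7], [6]].
Step i=6: Q has 6 at row 2, column 2; remove 7 from row 2 of P and reverse-bump: 7 enters row 1 and ejects 4. So w(6) = 4. P is now [[1, 2, 7], [5], [6]].
Step i=5: Q has 5 at row 1, column 3; remove that cell from P, ejecting 7. So w(5) = 7. P is now [[1, 2], [5], [6]].
Step i=4: Q has 4 at row 3, column 1; remove 6 from row 3 of P and reverse-bump: 6 enters row 2 and ejects 5; 5 enters row 1 and ejects 2. So w(4) = 2. P is now [[1, 5], [6]].
Step i=3: Q has 3 at row 1, column 2; remove that cell from P, ejecting 5. So w(3) = 5. P is now [[1], [6]].
Step i=2: Q has 2 at row 2, column 1; remove 6 from row 2 of P and reverse-bump: 6 enters row 1 and ejects 1. So w(2) = 1. P is now [[6]].
Step i=1: Q has 1 at row 1, column 1; remove that cell from P, ejecting 6. So w(1) = 6. P is now [].

So w = 6 1 5 2 7 4 3.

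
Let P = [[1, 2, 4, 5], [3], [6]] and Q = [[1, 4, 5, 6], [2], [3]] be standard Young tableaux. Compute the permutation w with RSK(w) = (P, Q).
Reverse the RSK construction: for i from n down to 1, find the cell of Q containing i, remove the entry at that cell from P, and reverse-bump it up through P; the value ejected from row 1 is w(i).

Step i=6: Q has 6 at row 1, column 4; remove that cell from P, ejecting 5. So w(6) = 5. P is now [[1, 2, 4], [3], [6]].
Step i=5: Q has 5 at row 1, column 3; remove that cell from P, ejecting 4. So w(5) = 4. P is now [[1, 2], [3], [6]].
Step i=4: Q has 4 at row 1, column 2; remove that cell from P, ejecting 2. So w(4) = 2. P is now [[1], [3], [6]].
Step i=3: Q has 3 at row 3, column 1; remove 6 from row 3 of P and reverse-bump: 6 enters row 2 and ejects 3; 3 enters row 1 and ejects 1. So w(3) = 1. P is now [[3], [6]].
Step i=2: Q has 2 at row 2, column 1; remove 6 from row 2 of P and reverse-bump: 6 enters row 1 and ejects 3. So w(2) = 3. P is now [[6]].
Step i=1: Q has 1 at row 1, column 1; remove that cell from P, ejecting 6. So w(1) = 6. P is now [].

So w = 6 3 1 2 4 5.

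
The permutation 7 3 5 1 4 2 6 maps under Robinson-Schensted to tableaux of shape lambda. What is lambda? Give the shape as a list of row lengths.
Row-insert each entry into an empty tableau.

After inserting 7: P = [[7]].
After inserting 3: P = [[3], [7]].
After inserting 5: P = [[3, 5], [7]].
After inserting 1: P = [[1, 5], [3], [7]].
After inserting 4: P = [[1, 4], [3, 5], [7]].
After inserting 2: P = [[1, 2], [3, 4], [5], [7]].
After inserting 6: P = [[1, 2, 6], [3, 4], [5], [7]].

The final insertion tableau P = [[1, 2, 6], [3, 4], [5], [7]] has shape [3, 2, 1, 1].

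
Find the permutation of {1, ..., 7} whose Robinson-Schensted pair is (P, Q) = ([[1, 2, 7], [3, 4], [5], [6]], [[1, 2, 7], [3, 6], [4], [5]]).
Reverse the RSK construction: for i from n down to 1, find the cell of Q containing i, remove the entry at that cell from P, and reverse-bump it up through P; the value ejected from row 1 is w(i).

Step i=7: Q has 7 at row 1, column 3; remove that cell from P, ejecting 7. So w(7) = 7. P is now [[1, 2], [3, 4], [5], [6]].
Step i=6: Q has 6 at row 2, column 2; remove 4 from row 2 of P and reverse-bump: 4 enters row 1 and ejects 2. So w(6) = 2. P is now [[1, 4], [3], [5], [6]].
Step i=5: Q has 5 at row 4, column 1; remove 6 from row 4 of P and reverse-bump: 6 enters row 3 and ejects 5; 5 enters row 2 and ejects 3; 3 enters row 1 and ejects 1. So w(5) = 1. P is now [[3, 4], [5], [6]].
Step i=4: Q has 4 at row 3, column 1; remove 6 from row 3 of P and reverse-bump: 6 enters row 2 and ejects 5; 5 enters row 1 and ejects 4. So w(4) = 4. P is now [[3, 5], [6]].
Step i=3: Q has 3 at row 2, column 1; remove 6 from row 2 of P and reverse-bump: 6 enters row 1 and ejects 5. So w(3) = 5. P is now [[3, 6]].
Step i=2: Q has 2 at row 1, column 2; remove that cell from P, ejecting 6. So w(2) = 6. P is now [[3]].
Step i=1: Q has 1 at row 1, column 1; remove that cell from P, ejecting 3. So w(1) = 3. P is now [].

So w = 3 6 5 4 1 2 7.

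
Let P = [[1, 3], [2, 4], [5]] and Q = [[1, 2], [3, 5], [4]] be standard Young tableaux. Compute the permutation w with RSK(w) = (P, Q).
Reverse the RSK construction: for i from n down to 1, find the cell of Q containing i, remove the entry at that cell from P, and reverse-bump it up through P; the value ejected from row 1 is w(i).

Step i=5: Q has 5 at row 2, column 2; remove 4 from row 2 of P and reverse-bump: 4 enters row 1 and ejects 3. So w(5) = 3. P is now [[1, 4], [2], [5]].
Step i=4: Q has 4 at row 3, column 1; remove 5 from row 3 of P and reverse-bump: 5 enters row 2 and ejects 2; 2 enters row 1 and ejects 1. So w(4) = 1. P is now [[2, 4], [5]].
Step i=3: Q has 3 at row 2, column 1; remove 5 from row 2 of P and reverse-bump: 5 enters row 1 and ejects 4. So w(3) = 4. P is now [[2, 5]].
Step i=2: Q has 2 at row 1, column 2; remove that cell from P, ejecting 5. So w(2) = 5. P is now [[2]].
Step i=1: Q has 1 at row 1, column 1; remove that cell from P, ejecting 2. So w(1) = 2. P is now [].

So w = 2 5 4 1 3.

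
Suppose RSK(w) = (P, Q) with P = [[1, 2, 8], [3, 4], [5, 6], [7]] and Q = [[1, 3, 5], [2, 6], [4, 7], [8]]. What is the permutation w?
Reverse RSK: for i = n, n-1, ..., 1, locate i in Q, remove the corresponding corner cell from P, and reverse-bump its entry up through P; the value ejected from row 1 is w(i).

So w = 5 3 7 1 8 6 4 2.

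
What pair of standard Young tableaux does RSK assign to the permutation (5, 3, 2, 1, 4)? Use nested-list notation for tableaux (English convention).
Insert each entry of the permutation into P by Schensted row insertion, recording in Q the position of each new cell.

Insert 5: appended to row 1. P = [[5]].
Insert 3: 3 bumps 5 from row 1; 5 starts row 2. P = [[3], [5]].
Insert 2: 2 bumps 3 from row 1; 3 bumps 5 from row 2; 5 starts row 3. P = [[2], [3], [5]].
Insert 1: 1 bumps 2 from row 1; 2 bumps 3 from row 2; 3 bumps 5 from row 3; 5 starts row 4. P = [[1], [2], [3], [5]].
Insert 4: appended to row 1. P = [[1, 4], [2], [3], [5]].

So P = [[1, 4], [2], [3], [5]], Q = [[1, 5], [2], [3], [4]].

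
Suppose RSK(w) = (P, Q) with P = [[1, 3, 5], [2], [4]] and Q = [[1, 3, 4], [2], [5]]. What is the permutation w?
4 2 3 5 1

Reverse the RSK construction: for i from n down to 1, find the cell of Q containing i, remove the entry at that cell from P, and reverse-bump it up through P; the value ejected from row 1 is w(i).

Step i=5: Q has 5 at row 3, column 1; remove 4 from row 3 of P and reverse-bump: 4 enters row 2 and ejects 2; 2 enters row 1 and ejects 1. So w(5) = 1. P is now [[2, 3, 5], [4]].
Step i=4: Q has 4 at row 1, column 3; remove that cell from P, ejecting 5. So w(4) = 5. P is now [[2, 3], [4]].
Step i=3: Q has 3 at row 1, column 2; remove that cell from P, ejecting 3. So w(3) = 3. P is now [[2], [4]].
Step i=2: Q has 2 at row 2, column 1; remove 4 from row 2 of P and reverse-bump: 4 enters row 1 and ejects 2. So w(2) = 2. P is now [[4]].
Step i=1: Q has 1 at row 1, column 1; remove that cell from P, ejecting 4. So w(1) = 4. P is now [].

So w = 4 2 3 5 1.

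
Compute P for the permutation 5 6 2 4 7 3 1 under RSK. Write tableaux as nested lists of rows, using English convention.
Insert 5: appended to row 1. P = [[5]].
Insert 6: appended to row 1. P = [[5, 6]].
Insert 2: 2 bumps 5 from row 1; 5 starts row 2. P = [[2, 6], [5]].
Insert 4: 4 bumps 6 from row 1; 6 appends to row 2. P = [[2, 4], [5, 6]].
Insert 7: appended to row 1. P = [[2, 4, 7], [5, 6]].
Insert 3: 3 bumps 4 from row 1; 4 bumps 5 from row 2; 5 starts row 3. P = [[2, 3, 7], [4, 6], [5]].
Insert 1: 1 bumps 2 from row 1; 2 bumps 4 from row 2; 4 bumps 5 from row 3; 5 starts row 4. P = [[1, 3, 7], [2, 6], [4], [5]].

So P = [[1, 3, 7], [2, 6], [4], [5]].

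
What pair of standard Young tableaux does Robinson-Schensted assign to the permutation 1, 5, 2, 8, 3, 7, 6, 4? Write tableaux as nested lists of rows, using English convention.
P = [[1, 2, 3, 4], [5, 6], [7], [8]], Q = [[1, 2, 4, 6], [3, 5], [7], [8]]

Insert each entry of the permutation into P by Schensted row insertion, recording in Q the position of each new cell.

Insert 1: appended to row 1. P = [[1]].
Insert 5: appended to row 1. P = [[1, 5]].
Insert 2: 2 bumps 5 from row 1; 5 starts row 2. P = [[1, 2], [5]].
Insert 8: appended to row 1. P = [[1, 2, 8], [5]].
Insert 3: 3 bumps 8 from row 1; 8 appends to row 2. P = [[1, 2, 3], [5, 8]].
Insert 7: appended to row 1. P = [[1, 2, 3, 7], [5, 8]].
Insert 6: 6 bumps 7 from row 1; 7 bumps 8 from row 2; 8 starts row 3. P = [[1, 2, 3, 6], [5, 7], [8]].
Insert 4: 4 bumps 6 from row 1; 6 bumps 7 from row 2; 7 bumps 8 from row 3; 8 starts row 4. P = [[1, 2, 3, 4], [5, 6], [7], [8]].

So P = [[1, 2, 3, 4], [5, 6], [7], [8]], Q = [[1, 2, 4, 6], [3, 5], [7], [8]].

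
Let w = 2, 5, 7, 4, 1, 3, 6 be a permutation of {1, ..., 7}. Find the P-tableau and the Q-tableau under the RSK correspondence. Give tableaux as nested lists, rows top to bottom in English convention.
Insert each entry of the permutation into P by Schensted row insertion, recording in Q the position of each new cell.

Insert 2: appended to row 1. P = [[2]].
Insert 5: appended to row 1. P = [[2, 5]].
Insert 7: appended to row 1. P = [[2, 5, 7]].
Insert 4: 4 bumps 5 from row 1; 5 starts row 2. P = [[2, 4, 7], [5]].
Insert 1: 1 bumps 2 from row 1; 2 bumps 5 from row 2; 5 starts row 3. P = [[1, 4, 7], [2], [5]].
Insert 3: 3 bumps 4 from row 1; 4 appends to row 2. P = [[1, 3, 7], [2, 4], [5]].
Insert 6: 6 bumps 7 from row 1; 7 appends to row 2. P = [[1, 3, 6], [2, 4, 7], [5]].

So P = [[1, 3, 6], [2, 4, 7], [5]], Q = [[1, 2, 3], [4, 6, 7], [5]].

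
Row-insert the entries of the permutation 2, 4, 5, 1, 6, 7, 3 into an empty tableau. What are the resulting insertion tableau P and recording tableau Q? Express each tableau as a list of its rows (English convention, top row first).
Insert each entry of the permutation into P by Schensted row insertion, recording in Q the position of each new cell.

Insert 2: appended to row 1. P = [[2]].
Insert 4: appended to row 1. P = [[2, 4]].
Insert 5: appended to row 1. P = [[2, 4, 5]].
Insert 1: 1 bumps 2 from row 1; 2 starts row 2. P = [[1, 4, 5], [2]].
Insert 6: appended to row 1. P = [[1, 4, 5, 6], [2]].
Insert 7: appended to row 1. P = [[1, 4, 5, 6, 7], [2]].
Insert 3: 3 bumps 4 from row 1; 4 appends to row 2. P = [[1, 3, 5, 6, 7], [2, 4]].

So P = [[1, 3, 5, 6, 7], [2, 4]], Q = [[1, 2, 3, 5, 6], [4, 7]].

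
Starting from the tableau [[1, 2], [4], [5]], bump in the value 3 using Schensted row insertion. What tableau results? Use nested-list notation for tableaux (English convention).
3 is larger than every entry of row 1, so it is appended to row 1. The new tableau is [[1, 2, 3], [4], [5]].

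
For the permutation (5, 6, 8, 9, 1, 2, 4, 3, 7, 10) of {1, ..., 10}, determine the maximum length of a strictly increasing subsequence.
5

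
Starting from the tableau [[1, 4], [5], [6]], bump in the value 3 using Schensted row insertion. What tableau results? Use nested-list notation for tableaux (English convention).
In row 1, 3 replaces 4 (the leftmost entry greater than 3); 4 is bumped to row 2. In row 2, 4 replaces 5 (the leftmost entry greater than 4); 5 is bumped to row 3. In row 3, 5 replaces 6 (the leftmost entry greater than 5); 6 is bumped to row 4. 6 starts a new row 4. The new tableau is [[1, 3], [4], [5], [6]].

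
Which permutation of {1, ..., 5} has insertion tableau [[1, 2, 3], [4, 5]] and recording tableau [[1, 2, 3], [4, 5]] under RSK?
1 4 5 2 3

Reverse the RSK construction: for i from n down to 1, find the cell of Q containing i, remove the entry at that cell from P, and reverse-bump it up through P; the value ejected from row 1 is w(i).

Step i=5: Q has 5 at row 2, column 2; remove 5 from row 2 of P and reverse-bump: 5 enters row 1 and ejects 3. So w(5) = 3. P is now [[1, 2, 5], [4]].
Step i=4: Q has 4 at row 2, column 1; remove 4 from row 2 of P and reverse-bump: 4 enters row 1 and ejects 2. So w(4) = 2. P is now [[1, 4, 5]].
Step i=3: Q has 3 at row 1, column 3; remove that cell from P, ejecting 5. So w(3) = 5. P is now [[1, 4]].
Step i=2: Q has 2 at row 1, column 2; remove that cell from P, ejecting 4. So w(2) = 4. P is now [[1]].
Step i=1: Q has 1 at row 1, column 1; remove that cell from P, ejecting 1. So w(1) = 1. P is now [].

So w = 1 4 5 2 3.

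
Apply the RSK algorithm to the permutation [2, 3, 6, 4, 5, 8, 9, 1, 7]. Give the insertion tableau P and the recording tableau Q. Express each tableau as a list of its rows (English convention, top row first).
Insert each entry of the permutation into P by Schensted row insertion, recording in Q the position of each new cell.

Insert 2: appended to row 1. P = [[2]].
Insert 3: appended to row 1. P = [[2, 3]].
Insert 6: appended to row 1. P = [[2, 3, 6]].
Insert 4: 4 bumps 6 from row 1; 6 starts row 2. P = [[2, 3, 4], [6]].
Insert 5: appended to row 1. P = [[2, 3, 4, 5], [6]].
Insert 8: appended to row 1. P = [[2, 3, 4, 5, 8], [6]].
Insert 9: appended to row 1. P = [[2, 3, 4, 5, 8, 9], [6]].
Insert 1: 1 bumps 2 from row 1; 2 bumps 6 from row 2; 6 starts row 3. P = [[1, 3, 4, 5, 8, 9], [2], [6]].
Insert 7: 7 bumps 8 from row 1; 8 appends to row 2. P = [[1, 3, 4, 5, 7, 9], [2, 8], [6]].

So P = [[1, 3, 4, 5, 7, 9], [2, 8], [6]], Q = [[1, 2, 3, 5, 6, 7], [4, 9], [8]].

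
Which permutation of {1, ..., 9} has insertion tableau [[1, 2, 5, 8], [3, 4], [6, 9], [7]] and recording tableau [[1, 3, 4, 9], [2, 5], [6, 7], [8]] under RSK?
7 3 4 9 6 1 5 2 8

Reverse the RSK construction: for i from n down to 1, find the cell of Q containing i, remove the entry at that cell from P, and reverse-bump it up through P; the value ejected from row 1 is w(i).

Step i=9: Q has 9 at row 1, column 4; remove that cell from P, ejecting 8. So w(9) = 8. P is now [[1, 2, 5], [3, 4], [6, 9], [7]].
Step i=8: Q has 8 at row 4, column 1; remove 7 from row 4 of P and reverse-bump: 7 enters row 3 and ejects 6; 6 enters row 2 and ejects 4; 4 enters row 1 and ejects 2. So w(8) = 2. P is now [[1, 4, 5], [3, 6], [7, 9]].
Step i=7: Q has 7 at row 3, column 2; remove 9 from row 3 of P and reverse-bump: 9 enters row 2 and ejects 6; 6 enters row 1 and ejects 5. So w(7) = 5. P is now [[1, 4, 6], [3, 9], [7]].
Step i=6: Q has 6 at row 3, column 1; remove 7 from row 3 of P and reverse-bump: 7 enters row 2 and ejects 3; 3 enters row 1 and ejects 1. So w(6) = 1. P is now [[3, 4, 6], [7, 9]].
Step i=5: Q has 5 at row 2, column 2; remove 9 from row 2 of P and reverse-bump: 9 enters row 1 and ejects 6. So w(5) = 6. P is now [[3, 4, 9], [7]].
Step i=4: Q has 4 at row 1, column 3; remove that cell from P, ejecting 9. So w(4) = 9. P is now [[3, 4], [7]].
Step i=3: Q has 3 at row 1, column 2; remove that cell from P, ejecting 4. So w(3) = 4. P is now [[3], [7]].
Step i=2: Q has 2 at row 2, column 1; remove 7 from row 2 of P and reverse-bump: 7 enters row 1 and ejects 3. So w(2) = 3. P is now [[7]].
Step i=1: Q has 1 at row 1, column 1; remove that cell from P, ejecting 7. So w(1) = 7. P is now [].

So w = 7 3 4 9 6 1 5 2 8.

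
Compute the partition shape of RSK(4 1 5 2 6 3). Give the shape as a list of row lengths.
Row-insert each entry into an empty tableau.

After inserting 4: P = [[4]].
After inserting 1: P = [[1], [4]].
After inserting 5: P = [[1, 5], [4]].
After inserting 2: P = [[1, 2], [4, 5]].
After inserting 6: P = [[1, 2, 6], [4, 5]].
After inserting 3: P = [[1, 2, 3], [4, 5, 6]].

The final insertion tableau P = [[1, 2, 3], [4, 5, 6]] has shape [3, 3].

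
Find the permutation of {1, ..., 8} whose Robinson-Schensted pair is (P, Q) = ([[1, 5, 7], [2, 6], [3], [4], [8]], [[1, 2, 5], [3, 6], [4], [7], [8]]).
4 8 6 3 7 5 2 1

Reverse the RSK construction: for i from n down to 1, find the cell of Q containing i, remove the entry at that cell from P, and reverse-bump it up through P; the value ejected from row 1 is w(i).

Step i=8: Q has 8 at row 5, column 1; remove 8 from row 5 of P and reverse-bump: 8 enters row 4 and ejects 4; 4 enters row 3 and ejects 3; 3 enters row 2 and ejects 2; 2 enters row 1 and ejects 1. So w(8) = 1. P is now [[2, 5, 7], [3, 6], [4], [8]].
Step i=7: Q has 7 at row 4, column 1; remove 8 from row 4 of P and reverse-bump: 8 enters row 3 and ejects 4; 4 enters row 2 and ejects 3; 3 enters row 1 and ejects 2. So w(7) = 2. P is now [[3, 5, 7], [4, 6], [8]].
Step i=6: Q has 6 at row 2, column 2; remove 6 from row 2 of P and reverse-bump: 6 enters row 1 and ejects 5. So w(6) = 5. P is now [[3, 6, 7], [4], [8]].
Step i=5: Q has 5 at row 1, column 3; remove that cell from P, ejecting 7. So w(5) = 7. P is now [[3, 6], [4], [8]].
Step i=4: Q has 4 at row 3, column 1; remove 8 from row 3 of P and reverse-bump: 8 enters row 2 and ejects 4; 4 enters row 1 and ejects 3. So w(4) = 3. P is now [[4, 6], [8]].
Step i=3: Q has 3 at row 2, column 1; remove 8 from row 2 of P and reverse-bump: 8 enters row 1 and ejects 6. So w(3) = 6. P is now [[4, 8]].
Step i=2: Q has 2 at row 1, column 2; remove that cell from P, ejecting 8. So w(2) = 8. P is now [[4]].
Step i=1: Q has 1 at row 1, column 1; remove that cell from P, ejecting 4. So w(1) = 4. P is now [].

So w = 4 8 6 3 7 5 2 1.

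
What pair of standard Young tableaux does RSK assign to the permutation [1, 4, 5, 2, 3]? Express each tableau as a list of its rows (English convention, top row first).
Insert each entry of the permutation into P by Schensted row insertion, recording in Q the position of each new cell.

Insert 1: appended to row 1. P = [[1]].
Insert 4: appended to row 1. P = [[1, 4]].
Insert 5: appended to row 1. P = [[1, 4, 5]].
Insert 2: 2 bumps 4 from row 1; 4 starts row 2. P = [[1, 2, 5], [4]].
Insert 3: 3 bumps 5 from row 1; 5 appends to row 2. P = [[1, 2, 3], [4, 5]].

So P = [[1, 2, 3], [4, 5]], Q = [[1, 2, 3], [4, 5]].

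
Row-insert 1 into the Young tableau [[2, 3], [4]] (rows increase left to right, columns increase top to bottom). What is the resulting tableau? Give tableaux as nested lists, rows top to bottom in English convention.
In row 1, 1 replaces 2 (the leftmost entry greater than 1); 2 is bumped to row 2. In row 2, 2 replaces 4 (the leftmost entry greater than 2); 4 is bumped to row 3. 4 starts a new row 3. The new tableau is [[1, 3], [2], [4]].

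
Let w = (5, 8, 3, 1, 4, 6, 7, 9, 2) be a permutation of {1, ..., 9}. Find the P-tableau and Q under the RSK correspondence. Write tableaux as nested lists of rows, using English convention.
P = [[1, 2, 6, 7, 9], [3, 4], [5, 8]], Q = [[1, 2, 6, 7, 8], [3, 5], [4, 9]]

Insert each entry of the permutation into P by Schensted row insertion, recording in Q the position of each new cell.

Insert 5: appended to row 1. P = [[5]].
Insert 8: appended to row 1. P = [[5, 8]].
Insert 3: 3 bumps 5 from row 1; 5 starts row 2. P = [[3, 8], [5]].
Insert 1: 1 bumps 3 from row 1; 3 bumps 5 from row 2; 5 starts row 3. P = [[1, 8], [3], [5]].
Insert 4: 4 bumps 8 from row 1; 8 appends to row 2. P = [[1, 4], [3, 8], [5]].
Insert 6: appended to row 1. P = [[1, 4, 6], [3, 8], [5]].
Insert 7: appended to row 1. P = [[1, 4, 6, 7], [3, 8], [5]].
Insert 9: appended to row 1. P = [[1, 4, 6, 7, 9], [3, 8], [5]].
Insert 2: 2 bumps 4 from row 1; 4 bumps 8 from row 2; 8 appends to row 3. P = [[1, 2, 6, 7, 9], [3, 4], [5, 8]].

So P = [[1, 2, 6, 7, 9], [3, 4], [5, 8]], Q = [[1, 2, 6, 7, 8], [3, 5], [4, 9]].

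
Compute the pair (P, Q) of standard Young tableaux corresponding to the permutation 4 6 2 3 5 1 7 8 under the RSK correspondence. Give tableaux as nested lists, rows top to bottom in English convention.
Insert each entry of the permutation into P by Schensted row insertion, recording in Q the position of each new cell.

Insert 4: appended to row 1. P = [[4]].
Insert 6: appended to row 1. P = [[4, 6]].
Insert 2: 2 bumps 4 from row 1; 4 starts row 2. P = [[2, 6], [4]].
Insert 3: 3 bumps 6 from row 1; 6 appends to row 2. P = [[2, 3], [4, 6]].
Insert 5: appended to row 1. P = [[2, 3, 5], [4, 6]].
Insert 1: 1 bumps 2 from row 1; 2 bumps 4 from row 2; 4 starts row 3. P = [[1, 3, 5], [2, 6], [4]].
Insert 7: appended to row 1. P = [[1, 3, 5, 7], [2, 6], [4]].
Insert 8: appended to row 1. P = [[1, 3, 5, 7, 8], [2, 6], [4]].

So P = [[1, 3, 5, 7, 8], [2, 6], [4]], Q = [[1, 2, 5, 7, 8], [3, 4], [6]].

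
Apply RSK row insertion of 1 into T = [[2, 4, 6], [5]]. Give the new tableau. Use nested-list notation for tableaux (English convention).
[[1, 4, 6], [2], [5]]

In row 1, 1 replaces 2 (the leftmost entry greater than 1); 2 is bumped to row 2. In row 2, 2 replaces 5 (the leftmost entry greater than 2); 5 is bumped to row 3. 5 starts a new row 3. The new tableau is [[1, 4, 6], [2], [5]].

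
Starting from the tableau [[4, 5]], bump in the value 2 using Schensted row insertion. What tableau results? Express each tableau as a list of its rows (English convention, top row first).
In row 1, 2 replaces 4 (the leftmost entry greater than 2); 4 is bumped to row 2. 4 starts a new row 2. The new tableau is [[2, 5], [4]].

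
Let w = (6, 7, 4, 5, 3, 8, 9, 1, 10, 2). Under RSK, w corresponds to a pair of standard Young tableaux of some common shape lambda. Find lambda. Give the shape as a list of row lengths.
Row-insert each entry into an empty tableau.

After inserting 6: P = [[6]].
After inserting 7: P = [[6, 7]].
After inserting 4: P = [[4, 7], [6]].
After inserting 5: P = [[4, 5], [6, 7]].
After inserting 3: P = [[3, 5], [4, 7], [6]].
After inserting 8: P = [[3, 5, 8], [4, 7], [6]].
After inserting 9: P = [[3, 5, 8, 9], [4, 7], [6]].
After inserting 1: P = [[1, 5, 8, 9], [3, 7], [4], [6]].
After inserting 10: P = [[1, 5, 8, 9, 10], [3, 7], [4], [6]].
After inserting 2: P = [[1, 2, 8, 9, 10], [3, 5], [4, 7], [6]].

The final insertion tableau P = [[1, 2, 8, 9, 10], [3, 5], [4, 7], [6]] has shape [5, 2, 2, 1].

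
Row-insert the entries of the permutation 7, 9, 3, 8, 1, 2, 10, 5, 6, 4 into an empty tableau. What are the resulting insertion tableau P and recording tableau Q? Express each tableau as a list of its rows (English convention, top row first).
P = [[1, 2, 4, 6], [3, 5, 10], [7, 8], [9]], Q = [[1, 2, 7, 9], [3, 4, 8], [5, 6], [10]]

Insert each entry of the permutation into P by Schensted row insertion, recording in Q the position of each new cell.

Insert 7: appended to row 1. P = [[7]], Q = [[1]].
Insert 9: appended to row 1. P = [[7, 9]], Q = [[1, 2]].
Insert 3: 3 bumps 7 from row 1; 7 starts row 2. P = [[3, 9], [7]], Q = [[1, 2], [3]].
Insert 8: 8 bumps 9 from row 1; 9 appends to row 2. P = [[3, 8], [7, 9]], Q = [[1, 2], [3, 4]].
Insert 1: 1 bumps 3 from row 1; 3 bumps 7 from row 2; 7 starts row 3. P = [[1, 8], [3, 9], [7]], Q = [[1, 2], [3, 4], [5]].
Insert 2: 2 bumps 8 from row 1; 8 bumps 9 from row 2; 9 appends to row 3. P = [[1, 2], [3, 8], [7, 9]], Q = [[1, 2], [3, 4], [5, 6]].
Insert 10: appended to row 1. P = [[1, 2, 10], [3, 8], [7, 9]], Q = [[1, 2, 7], [3, 4], [5, 6]].
Insert 5: 5 bumps 10 from row 1; 10 appends to row 2. P = [[1, 2, 5], [3, 8, 10], [7, 9]], Q = [[1, 2, 7], [3, 4, 8], [5, 6]].
Insert 6: appended to row 1. P = [[1, 2, 5, 6], [3, 8, 10], [7, 9]], Q = [[1, 2, 7, 9], [3, 4, 8], [5, 6]].
Insert 4: 4 bumps 5 from row 1; 5 bumps 8 from row 2; 8 bumps 9 from row 3; 9 starts row 4. P = [[1, 2, 4, 6], [3, 5, 10], [7, 8], [9]], Q = [[1, 2, 7, 9], [3, 4, 8], [5, 6], [10]].

So P = [[1, 2, 4, 6], [3, 5, 10], [7, 8], [9]], Q = [[1, 2, 7, 9], [3, 4, 8], [5, 6], [10]].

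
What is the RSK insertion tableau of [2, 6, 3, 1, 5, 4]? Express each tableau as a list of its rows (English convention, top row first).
P = [[1, 3, 4], [2, 5], [6]]

Insert 2: appended to row 1. P = [[2]].
Insert 6: appended to row 1. P = [[2, 6]].
Insert 3: 3 bumps 6 from row 1; 6 starts row 2. P = [[2, 3], [6]].
Insert 1: 1 bumps 2 from row 1; 2 bumps 6 from row 2; 6 starts row 3. P = [[1, 3], [2], [6]].
Insert 5: appended to row 1. P = [[1, 3, 5], [2], [6]].
Insert 4: 4 bumps 5 from row 1; 5 appends to row 2. P = [[1, 3, 4], [2, 5], [6]].

So P = [[1, 3, 4], [2, 5], [6]].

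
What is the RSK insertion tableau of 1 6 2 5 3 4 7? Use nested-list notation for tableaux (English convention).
Insert 1: appended to row 1. P = [[1]].
Insert 6: appended to row 1. P = [[1, 6]].
Insert 2: 2 bumps 6 from row 1; 6 starts row 2. P = [[1, 2], [6]].
Insert 5: appended to row 1. P = [[1, 2, 5], [6]].
Insert 3: 3 bumps 5 from row 1; 5 bumps 6 from row 2; 6 starts row 3. P = [[1, 2, 3], [5], [6]].
Insert 4: appended to row 1. P = [[1, 2, 3, 4], [5], [6]].
Insert 7: appended to row 1. P = [[1, 2, 3, 4, 7], [5], [6]].

So P = [[1, 2, 3, 4, 7], [5], [6]].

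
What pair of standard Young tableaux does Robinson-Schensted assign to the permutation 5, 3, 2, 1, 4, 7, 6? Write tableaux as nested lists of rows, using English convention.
Insert each entry of the permutation into P by Schensted row insertion, recording in Q the position of each new cell.

Insert 5: appended to row 1. P = [[5]].
Insert 3: 3 bumps 5 from row 1; 5 starts row 2. P = [[3], [5]].
Insert 2: 2 bumps 3 from row 1; 3 bumps 5 from row 2; 5 starts row 3. P = [[2], [3], [5]].
Insert 1: 1 bumps 2 from row 1; 2 bumps 3 from row 2; 3 bumps 5 from row 3; 5 starts row 4. P = [[1], [2], [3], [5]].
Insert 4: appended to row 1. P = [[1, 4], [2], [3], [5]].
Insert 7: appended to row 1. P = [[1, 4, 7], [2], [3], [5]].
Insert 6: 6 bumps 7 from row 1; 7 appends to row 2. P = [[1, 4, 6], [2, 7], [3], [5]].

So P = [[1, 4, 6], [2, 7], [3], [5]], Q = [[1, 5, 6], [2, 7], [3], [4]].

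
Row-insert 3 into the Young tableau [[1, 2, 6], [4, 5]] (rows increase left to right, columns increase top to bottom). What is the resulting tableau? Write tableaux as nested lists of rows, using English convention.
[[1, 2, 3], [4, 5, 6]]

In row 1, 3 replaces 6 (the leftmost entry greater than 3); 6 is bumped to row 2. 6 is appended to row 2. The new tableau is [[1, 2, 3], [4, 5, 6]].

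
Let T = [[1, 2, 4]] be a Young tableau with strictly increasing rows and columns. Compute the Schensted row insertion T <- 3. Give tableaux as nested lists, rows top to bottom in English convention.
[[1, 2, 3], [4]]

In row 1, 3 replaces 4 (the leftmost entry greater than 3); 4 is bumped to row 2. 4 starts a new row 2. The new tableau is [[1, 2, 3], [4]].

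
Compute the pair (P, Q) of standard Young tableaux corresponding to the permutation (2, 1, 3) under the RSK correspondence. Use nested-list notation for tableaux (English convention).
Insert each entry of the permutation into P by Schensted row insertion, recording in Q the position of each new cell.

Insert 2: appended to row 1. P = [[2]].
Insert 1: 1 bumps 2 from row 1; 2 starts row 2. P = [[1], [2]].
Insert 3: appended to row 1. P = [[1, 3], [2]].

So P = [[1, 3], [2]], Q = [[1, 3], [2]].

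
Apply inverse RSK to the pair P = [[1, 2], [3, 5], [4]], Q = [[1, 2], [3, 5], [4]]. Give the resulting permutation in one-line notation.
4 5 3 1 2

Reverse the RSK construction: for i from n down to 1, find the cell of Q containing i, remove the entry at that cell from P, and reverse-bump it up through P; the value ejected from row 1 is w(i).

Step i=5: Q has 5 at row 2, column 2; remove 5 from row 2 of P and reverse-bump: 5 enters row 1 and ejects 2. So w(5) = 2. P is now [[1, 5], [3], [4]].
Step i=4: Q has 4 at row 3, column 1; remove 4 from row 3 of P and reverse-bump: 4 enters row 2 and ejects 3; 3 enters row 1 and ejects 1. So w(4) = 1. P is now [[3, 5], [4]].
Step i=3: Q has 3 at row 2, column 1; remove 4 from row 2 of P and reverse-bump: 4 enters row 1 and ejects 3. So w(3) = 3. P is now [[4, 5]].
Step i=2: Q has 2 at row 1, column 2; remove that cell from P, ejecting 5. So w(2) = 5. P is now [[4]].
Step i=1: Q has 1 at row 1, column 1; remove that cell from P, ejecting 4. So w(1) = 4. P is now [].

So w = 4 5 3 1 2.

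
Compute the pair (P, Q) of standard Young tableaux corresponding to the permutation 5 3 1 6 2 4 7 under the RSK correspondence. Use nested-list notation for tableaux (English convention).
P = [[1, 2, 4, 7], [3, 6], [5]], Q = [[1, 4, 6, 7], [2, 5], [3]]

Insert each entry of the permutation into P by Schensted row insertion, recording in Q the position of each new cell.

Insert 5: appended to row 1. P = [[5]].
Insert 3: 3 bumps 5 from row 1; 5 starts row 2. P = [[3], [5]].
Insert 1: 1 bumps 3 from row 1; 3 bumps 5 from row 2; 5 starts row 3. P = [[1], [3], [5]].
Insert 6: appended to row 1. P = [[1, 6], [3], [5]].
Insert 2: 2 bumps 6 from row 1; 6 appends to row 2. P = [[1, 2], [3, 6], [5]].
Insert 4: appended to row 1. P = [[1, 2, 4], [3, 6], [5]].
Insert 7: appended to row 1. P = [[1, 2, 4, 7], [3, 6], [5]].

So P = [[1, 2, 4, 7], [3, 6], [5]], Q = [[1, 4, 6, 7], [2, 5], [3]].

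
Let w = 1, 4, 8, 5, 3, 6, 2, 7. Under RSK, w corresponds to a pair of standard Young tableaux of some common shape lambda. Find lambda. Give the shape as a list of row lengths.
Row-insert each entry into an empty tableau.

After inserting 1: P = [[1]].
After inserting 4: P = [[1, 4]].
After inserting 8: P = [[1, 4, 8]].
After inserting 5: P = [[1, 4, 5], [8]].
After inserting 3: P = [[1, 3, 5], [4], [8]].
After inserting 6: P = [[1, 3, 5, 6], [4], [8]].
After inserting 2: P = [[1, 2, 5, 6], [3], [4], [8]].
After inserting 7: P = [[1, 2, 5, 6, 7], [3], [4], [8]].

The final insertion tableau P = [[1, 2, 5, 6, 7], [3], [4], [8]] has shape [5, 1, 1, 1].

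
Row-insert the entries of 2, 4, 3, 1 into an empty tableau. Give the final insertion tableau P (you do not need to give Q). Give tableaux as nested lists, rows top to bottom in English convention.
Insert 2: appended to row 1. P = [[2]].
Insert 4: appended to row 1. P = [[2, 4]].
Insert 3: 3 bumps 4 from row 1; 4 starts row 2. P = [[2, 3], [4]].
Insert 1: 1 bumps 2 from row 1; 2 bumps 4 from row 2; 4 starts row 3. P = [[1, 3], [2], [4]].

So P = [[1, 3], [2], [4]].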